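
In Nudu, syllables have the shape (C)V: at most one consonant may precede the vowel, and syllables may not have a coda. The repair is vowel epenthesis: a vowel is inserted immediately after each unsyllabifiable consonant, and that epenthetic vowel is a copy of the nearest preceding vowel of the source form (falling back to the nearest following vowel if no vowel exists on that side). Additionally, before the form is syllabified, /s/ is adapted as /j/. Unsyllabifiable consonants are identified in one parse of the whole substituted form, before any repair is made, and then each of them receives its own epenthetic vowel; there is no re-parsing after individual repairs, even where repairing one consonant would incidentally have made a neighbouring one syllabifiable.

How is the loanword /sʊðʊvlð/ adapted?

Substitution: /s/ → /j/, giving /jʊðʊvlð/.
Under (C)V, the unsyllabifiable consonants are /v/, /l/, /ð/ (no codas are permitted; onsets are limited to one consonant).
Epenthesis after each stranded consonant: /v/ → /vʊ/, /l/ → /lʊ/, /ð/ → /ðʊ/.

jʊðʊvʊlʊðʊ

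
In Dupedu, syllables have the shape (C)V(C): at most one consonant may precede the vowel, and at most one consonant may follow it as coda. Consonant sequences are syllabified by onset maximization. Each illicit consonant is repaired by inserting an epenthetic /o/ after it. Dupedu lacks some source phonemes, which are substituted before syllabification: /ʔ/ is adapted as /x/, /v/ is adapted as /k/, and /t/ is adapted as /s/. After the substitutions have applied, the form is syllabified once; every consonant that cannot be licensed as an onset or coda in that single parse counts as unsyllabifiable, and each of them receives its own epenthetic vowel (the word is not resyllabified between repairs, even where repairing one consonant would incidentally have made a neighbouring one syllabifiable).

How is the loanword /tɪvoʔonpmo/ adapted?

sɪkoxonpomo

Substitution: /t/ → /s/, /v/ → /k/, /ʔ/ → /x/, giving /sɪkoxonpmo/.
Under (C)V(C), the unsyllabifiable consonants are /p/ (at most one coda consonant is licensed; onsets are limited to one consonant).
Inserting the epenthetic vowel yields /p/ → /po/.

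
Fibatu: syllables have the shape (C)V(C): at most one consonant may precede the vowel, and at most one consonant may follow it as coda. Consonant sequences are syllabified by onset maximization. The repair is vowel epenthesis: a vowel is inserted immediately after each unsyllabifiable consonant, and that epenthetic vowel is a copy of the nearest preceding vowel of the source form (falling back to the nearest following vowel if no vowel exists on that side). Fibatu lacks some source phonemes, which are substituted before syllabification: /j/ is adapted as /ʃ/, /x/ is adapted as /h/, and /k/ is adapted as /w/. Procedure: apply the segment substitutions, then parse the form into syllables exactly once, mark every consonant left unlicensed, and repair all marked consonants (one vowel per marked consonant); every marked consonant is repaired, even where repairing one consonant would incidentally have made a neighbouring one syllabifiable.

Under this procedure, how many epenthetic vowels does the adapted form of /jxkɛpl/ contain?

After substitution the input is /ʃhwɛpl/.
The unsyllabifiable consonants are /ʃ/, /h/, /l/; each receives one epenthetic vowel.

3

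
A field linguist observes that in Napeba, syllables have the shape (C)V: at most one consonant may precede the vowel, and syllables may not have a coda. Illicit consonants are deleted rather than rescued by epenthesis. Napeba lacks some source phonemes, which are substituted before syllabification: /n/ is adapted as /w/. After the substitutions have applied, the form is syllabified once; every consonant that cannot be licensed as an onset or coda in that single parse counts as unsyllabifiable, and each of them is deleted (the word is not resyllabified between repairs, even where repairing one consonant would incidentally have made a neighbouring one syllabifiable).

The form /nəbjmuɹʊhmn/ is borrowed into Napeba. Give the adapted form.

Substitution: /n/ → /w/, giving /wəbjmuɹʊhmw/.
Syllabifying with onset maximization leaves /b/, /j/, /h/, /m/, /w/ stranded (no codas are permitted; onsets are limited to one consonant).
Deletion applies to /b/, /j/, /h/, /m/, /w/.

wəmuɹʊ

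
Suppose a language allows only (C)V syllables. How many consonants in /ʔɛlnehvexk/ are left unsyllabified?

4

Syllabifying with onset maximization leaves /l/, /h/, /x/, /k/ stranded (no codas are permitted; onsets are limited to one consonant).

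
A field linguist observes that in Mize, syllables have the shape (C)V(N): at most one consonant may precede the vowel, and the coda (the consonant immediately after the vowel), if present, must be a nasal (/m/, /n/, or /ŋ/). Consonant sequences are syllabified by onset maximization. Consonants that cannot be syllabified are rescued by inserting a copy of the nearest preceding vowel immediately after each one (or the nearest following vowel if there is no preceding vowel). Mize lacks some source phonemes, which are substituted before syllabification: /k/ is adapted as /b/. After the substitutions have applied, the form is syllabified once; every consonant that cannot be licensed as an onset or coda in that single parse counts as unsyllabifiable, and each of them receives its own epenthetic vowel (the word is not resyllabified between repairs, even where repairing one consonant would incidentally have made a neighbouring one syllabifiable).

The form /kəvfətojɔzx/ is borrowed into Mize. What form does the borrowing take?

bəvəfətojɔzɔxɔ

Substitution: /k/ → /b/, giving /bəvfətojɔzx/.
Under (C)V(N), the unsyllabifiable consonants are /v/, /z/, /x/ (only a nasal (/m/, /n/, or /ŋ/) is licensed in coda position; onsets are limited to one consonant).
Epenthesis after each stranded consonant: /v/ → /və/, /z/ → /zɔ/, /x/ → /xɔ/.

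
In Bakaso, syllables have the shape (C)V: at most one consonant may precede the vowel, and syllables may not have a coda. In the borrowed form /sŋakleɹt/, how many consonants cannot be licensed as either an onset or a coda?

The consonants /s/, /k/, /ɹ/, /t/ cannot be parsed into a legal (C)V syllable (no codas are permitted; onsets are limited to one consonant).

4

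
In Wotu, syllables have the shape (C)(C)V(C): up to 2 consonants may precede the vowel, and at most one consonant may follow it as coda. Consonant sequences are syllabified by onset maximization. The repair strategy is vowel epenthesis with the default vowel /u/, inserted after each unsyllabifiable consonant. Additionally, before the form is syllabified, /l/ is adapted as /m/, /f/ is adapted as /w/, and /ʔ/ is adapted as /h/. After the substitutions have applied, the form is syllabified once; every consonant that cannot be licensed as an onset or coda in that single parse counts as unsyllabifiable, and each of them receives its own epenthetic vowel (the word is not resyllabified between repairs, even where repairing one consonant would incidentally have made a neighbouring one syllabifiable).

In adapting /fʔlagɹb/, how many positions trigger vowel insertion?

3

After substitution the input is /whmagɹb/.
The unsyllabifiable consonants are /w/, /ɹ/, /b/; each receives one epenthetic vowel.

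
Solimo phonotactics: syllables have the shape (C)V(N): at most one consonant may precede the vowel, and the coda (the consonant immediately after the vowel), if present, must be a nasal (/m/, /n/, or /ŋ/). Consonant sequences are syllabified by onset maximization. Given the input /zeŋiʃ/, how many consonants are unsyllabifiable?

1

The consonants /ʃ/ cannot be parsed into a legal (C)V(N) syllable (only a nasal (/m/, /n/, or /ŋ/) is licensed in coda position; onsets are limited to one consonant).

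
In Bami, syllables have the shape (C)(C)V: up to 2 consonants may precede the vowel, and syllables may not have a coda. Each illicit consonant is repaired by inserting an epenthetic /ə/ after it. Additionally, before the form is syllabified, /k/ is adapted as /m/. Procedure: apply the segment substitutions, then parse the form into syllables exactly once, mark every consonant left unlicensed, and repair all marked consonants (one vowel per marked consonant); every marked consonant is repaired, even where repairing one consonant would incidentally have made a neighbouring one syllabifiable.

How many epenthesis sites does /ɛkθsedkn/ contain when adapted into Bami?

After substitution the input is /ɛmθsedmn/.
The unsyllabifiable consonants are /m/, /d/, /m/, /n/; each receives one epenthetic vowel.

4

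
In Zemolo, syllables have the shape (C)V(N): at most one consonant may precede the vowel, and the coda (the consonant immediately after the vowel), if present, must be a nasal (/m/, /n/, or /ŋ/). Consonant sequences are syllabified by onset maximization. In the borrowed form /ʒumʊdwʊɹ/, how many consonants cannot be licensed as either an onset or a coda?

Under (C)V(N), the unsyllabifiable consonants are /d/, /ɹ/ (only a nasal (/m/, /n/, or /ŋ/) is licensed in coda position; onsets are limited to one consonant).

2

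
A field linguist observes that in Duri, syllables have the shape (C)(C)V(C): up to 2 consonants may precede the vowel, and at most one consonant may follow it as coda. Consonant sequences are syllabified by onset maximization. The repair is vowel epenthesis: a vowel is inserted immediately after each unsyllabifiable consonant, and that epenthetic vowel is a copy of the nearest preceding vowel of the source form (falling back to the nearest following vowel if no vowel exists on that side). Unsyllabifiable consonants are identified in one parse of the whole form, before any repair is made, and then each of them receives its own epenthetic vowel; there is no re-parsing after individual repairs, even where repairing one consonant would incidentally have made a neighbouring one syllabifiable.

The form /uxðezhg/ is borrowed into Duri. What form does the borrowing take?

The consonants /h/, /g/ cannot be parsed into a legal (C)(C)V(C) syllable (at most one coda consonant is licensed; onsets may contain at most 2 consonants).
Each unlicensed consonant becomes the onset of a new syllable: /h/ → /he/, /g/ → /ge/.

uxðezhege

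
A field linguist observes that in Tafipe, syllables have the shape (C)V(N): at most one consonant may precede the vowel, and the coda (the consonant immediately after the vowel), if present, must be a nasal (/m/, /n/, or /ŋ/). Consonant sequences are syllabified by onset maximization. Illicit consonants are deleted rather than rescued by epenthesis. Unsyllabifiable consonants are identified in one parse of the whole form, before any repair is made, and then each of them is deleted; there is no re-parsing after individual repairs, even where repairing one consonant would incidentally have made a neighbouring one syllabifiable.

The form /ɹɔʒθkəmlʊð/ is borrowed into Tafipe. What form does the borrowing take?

The consonants /ʒ/, /θ/, /ð/ cannot be parsed into a legal (C)V(N) syllable (only a nasal (/m/, /n/, or /ŋ/) is licensed in coda position; onsets are limited to one consonant).
Each unlicensed consonant is deleted: /ʒ/, /θ/, /ð/.

ɹɔkəmlʊ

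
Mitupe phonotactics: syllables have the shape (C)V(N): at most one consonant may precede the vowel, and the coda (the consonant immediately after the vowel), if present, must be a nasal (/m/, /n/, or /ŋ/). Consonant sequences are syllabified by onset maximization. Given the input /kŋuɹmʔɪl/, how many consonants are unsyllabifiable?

4

The consonants /k/, /ɹ/, /m/, /l/ cannot be parsed into a legal (C)V(N) syllable (only a nasal (/m/, /n/, or /ŋ/) is licensed in coda position; onsets are limited to one consonant).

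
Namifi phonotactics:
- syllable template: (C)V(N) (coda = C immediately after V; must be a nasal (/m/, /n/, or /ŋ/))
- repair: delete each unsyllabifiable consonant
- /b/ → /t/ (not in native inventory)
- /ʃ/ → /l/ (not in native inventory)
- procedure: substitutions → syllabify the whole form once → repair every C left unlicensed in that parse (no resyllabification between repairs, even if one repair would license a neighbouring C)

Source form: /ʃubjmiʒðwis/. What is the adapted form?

lumiwi

Substitution: /ʃ/ → /l/, /b/ → /t/, giving /lutjmiʒðwis/.
Syllabifying with onset maximization leaves /t/, /j/, /ʒ/, /ð/, /s/ stranded (only a nasal (/m/, /n/, or /ŋ/) is licensed in coda position; onsets are limited to one consonant).
Deletion applies to /t/, /j/, /ʒ/, /ð/, /s/.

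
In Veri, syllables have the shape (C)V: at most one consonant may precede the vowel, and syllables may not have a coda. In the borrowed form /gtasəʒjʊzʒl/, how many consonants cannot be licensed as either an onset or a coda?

Under (C)V, the unsyllabifiable consonants are /g/, /ʒ/, /z/, /ʒ/, /l/ (no codas are permitted; onsets are limited to one consonant).

5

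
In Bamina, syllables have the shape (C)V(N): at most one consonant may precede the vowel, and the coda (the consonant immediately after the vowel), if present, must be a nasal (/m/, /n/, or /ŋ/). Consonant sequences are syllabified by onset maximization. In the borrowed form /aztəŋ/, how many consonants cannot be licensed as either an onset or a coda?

1

Under (C)V(N), the unsyllabifiable consonants are /z/ (only a nasal (/m/, /n/, or /ŋ/) is licensed in coda position; onsets are limited to one consonant).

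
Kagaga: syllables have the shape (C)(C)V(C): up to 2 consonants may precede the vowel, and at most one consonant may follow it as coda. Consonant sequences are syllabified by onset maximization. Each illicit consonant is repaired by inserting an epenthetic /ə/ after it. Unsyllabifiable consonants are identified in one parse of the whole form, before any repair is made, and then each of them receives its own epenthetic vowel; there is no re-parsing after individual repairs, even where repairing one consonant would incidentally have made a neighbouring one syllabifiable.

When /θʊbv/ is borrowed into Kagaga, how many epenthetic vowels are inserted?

1

The unsyllabifiable consonants are /v/; each receives one epenthetic vowel.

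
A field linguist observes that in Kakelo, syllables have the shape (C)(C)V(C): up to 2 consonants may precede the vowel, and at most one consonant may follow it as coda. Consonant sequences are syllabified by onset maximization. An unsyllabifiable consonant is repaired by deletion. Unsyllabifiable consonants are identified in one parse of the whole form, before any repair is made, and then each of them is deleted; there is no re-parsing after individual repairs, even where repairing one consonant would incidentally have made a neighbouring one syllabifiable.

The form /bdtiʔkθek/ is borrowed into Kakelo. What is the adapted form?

Syllabifying with onset maximization leaves /b/ stranded (at most one coda consonant is licensed; onsets may contain at most 2 consonants).
Deleting the stranded consonants removes /b/.

dtiʔkθek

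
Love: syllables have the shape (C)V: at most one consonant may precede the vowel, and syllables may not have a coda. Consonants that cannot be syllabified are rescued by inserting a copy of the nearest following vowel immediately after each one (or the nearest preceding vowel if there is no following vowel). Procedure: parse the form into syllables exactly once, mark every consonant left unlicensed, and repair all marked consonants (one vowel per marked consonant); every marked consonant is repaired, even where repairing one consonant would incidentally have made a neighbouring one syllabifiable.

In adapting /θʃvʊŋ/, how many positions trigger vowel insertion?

The unsyllabifiable consonants are /θ/, /ʃ/, /ŋ/; each receives one epenthetic vowel.

3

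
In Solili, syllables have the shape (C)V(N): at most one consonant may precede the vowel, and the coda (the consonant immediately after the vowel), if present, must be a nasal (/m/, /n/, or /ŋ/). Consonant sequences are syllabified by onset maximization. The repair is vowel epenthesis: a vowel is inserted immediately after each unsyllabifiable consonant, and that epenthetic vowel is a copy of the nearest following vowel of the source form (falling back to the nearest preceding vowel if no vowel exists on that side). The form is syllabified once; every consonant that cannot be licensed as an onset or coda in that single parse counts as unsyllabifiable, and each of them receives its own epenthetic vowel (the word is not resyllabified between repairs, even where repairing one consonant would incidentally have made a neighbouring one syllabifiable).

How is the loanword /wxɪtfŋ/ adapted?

Under (C)V(N), the unsyllabifiable consonants are /w/, /t/, /f/, /ŋ/ (only a nasal (/m/, /n/, or /ŋ/) is licensed in coda position; onsets are limited to one consonant).
Inserting the epenthetic vowel yields /w/ → /wɪ/, /t/ → /tɪ/, /f/ → /fɪ/, /ŋ/ → /ŋɪ/.

wɪxɪtɪfɪŋɪ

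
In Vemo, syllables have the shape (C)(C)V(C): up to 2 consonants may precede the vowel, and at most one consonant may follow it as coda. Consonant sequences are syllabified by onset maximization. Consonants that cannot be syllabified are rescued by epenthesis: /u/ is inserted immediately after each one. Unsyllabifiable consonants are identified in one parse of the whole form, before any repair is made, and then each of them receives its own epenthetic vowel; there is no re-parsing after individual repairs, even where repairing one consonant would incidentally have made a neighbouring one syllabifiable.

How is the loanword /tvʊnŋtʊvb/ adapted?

Under (C)(C)V(C), the unsyllabifiable consonants are /b/ (at most one coda consonant is licensed; onsets may contain at most 2 consonants).
Inserting the epenthetic vowel yields /b/ → /bu/.

tvʊnŋtʊvbu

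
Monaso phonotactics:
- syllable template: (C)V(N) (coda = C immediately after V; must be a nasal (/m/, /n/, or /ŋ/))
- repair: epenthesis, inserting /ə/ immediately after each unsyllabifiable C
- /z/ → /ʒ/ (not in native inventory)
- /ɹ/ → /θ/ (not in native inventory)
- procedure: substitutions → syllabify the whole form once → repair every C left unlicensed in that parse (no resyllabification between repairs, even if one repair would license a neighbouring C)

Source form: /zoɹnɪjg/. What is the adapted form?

ʒoθənɪjəgə

Substitution: /z/ → /ʒ/, /ɹ/ → /θ/, giving /ʒoθnɪjg/.
Syllabifying with onset maximization leaves /θ/, /j/, /g/ stranded (only a nasal (/m/, /n/, or /ŋ/) is licensed in coda position; onsets are limited to one consonant).
Inserting the epenthetic vowel yields /θ/ → /θə/, /j/ → /jə/, /g/ → /gə/.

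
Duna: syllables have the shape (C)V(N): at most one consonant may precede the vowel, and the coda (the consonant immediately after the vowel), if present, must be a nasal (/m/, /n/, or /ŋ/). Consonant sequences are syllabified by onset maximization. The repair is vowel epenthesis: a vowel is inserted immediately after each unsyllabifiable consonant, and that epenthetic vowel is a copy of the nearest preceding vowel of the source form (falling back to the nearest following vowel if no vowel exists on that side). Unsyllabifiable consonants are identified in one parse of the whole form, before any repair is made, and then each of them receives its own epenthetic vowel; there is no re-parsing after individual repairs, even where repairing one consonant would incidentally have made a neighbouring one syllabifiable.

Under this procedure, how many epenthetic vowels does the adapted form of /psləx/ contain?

3

The unsyllabifiable consonants are /p/, /s/, /x/; each receives one epenthetic vowel.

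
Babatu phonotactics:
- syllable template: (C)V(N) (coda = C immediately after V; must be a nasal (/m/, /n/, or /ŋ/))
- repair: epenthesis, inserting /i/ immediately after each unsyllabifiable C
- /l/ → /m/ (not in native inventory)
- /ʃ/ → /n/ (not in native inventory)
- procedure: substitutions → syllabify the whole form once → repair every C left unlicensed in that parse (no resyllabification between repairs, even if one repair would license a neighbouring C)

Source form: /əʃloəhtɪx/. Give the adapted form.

ənmoəhitɪxi

Substitution: /ʃ/ → /n/, /l/ → /m/, giving /ənmoəhtɪx/.
The consonants /h/, /x/ cannot be parsed into a legal (C)V(N) syllable (only a nasal (/m/, /n/, or /ŋ/) is licensed in coda position; onsets are limited to one consonant).
Each unlicensed consonant becomes the onset of a new syllable: /h/ → /hi/, /x/ → /xi/.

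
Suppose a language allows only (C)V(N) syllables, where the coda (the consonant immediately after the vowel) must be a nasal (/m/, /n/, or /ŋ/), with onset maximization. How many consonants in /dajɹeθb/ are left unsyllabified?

Syllabifying with onset maximization leaves /j/, /θ/, /b/ stranded (only a nasal (/m/, /n/, or /ŋ/) is licensed in coda position; onsets are limited to one consonant).

3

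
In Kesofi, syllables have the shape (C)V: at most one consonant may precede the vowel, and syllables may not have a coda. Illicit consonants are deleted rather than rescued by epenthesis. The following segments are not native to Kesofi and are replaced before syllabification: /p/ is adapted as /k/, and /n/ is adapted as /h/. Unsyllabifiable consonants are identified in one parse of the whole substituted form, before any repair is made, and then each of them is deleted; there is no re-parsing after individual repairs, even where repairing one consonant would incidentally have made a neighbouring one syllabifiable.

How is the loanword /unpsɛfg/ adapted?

usɛ

Substitution: /n/ → /h/, /p/ → /k/, giving /uhksɛfg/.
The consonants /h/, /k/, /f/, /g/ cannot be parsed into a legal (C)V syllable (no codas are permitted; onsets are limited to one consonant).
Deletion applies to /h/, /k/, /f/, /g/.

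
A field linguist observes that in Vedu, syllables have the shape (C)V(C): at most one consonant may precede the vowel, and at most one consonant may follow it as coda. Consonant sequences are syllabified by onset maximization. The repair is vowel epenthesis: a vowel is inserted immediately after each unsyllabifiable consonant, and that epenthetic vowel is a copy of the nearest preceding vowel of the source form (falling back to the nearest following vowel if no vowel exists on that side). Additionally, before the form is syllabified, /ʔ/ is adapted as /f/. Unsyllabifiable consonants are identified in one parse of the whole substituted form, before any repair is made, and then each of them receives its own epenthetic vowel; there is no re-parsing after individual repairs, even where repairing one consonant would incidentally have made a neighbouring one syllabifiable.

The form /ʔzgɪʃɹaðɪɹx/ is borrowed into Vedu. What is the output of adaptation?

fɪzɪgɪʃɹaðɪɹxɪ

Substitution: /ʔ/ → /f/, giving /fzgɪʃɹaðɪɹx/.
The consonants /f/, /z/, /x/ cannot be parsed into a legal (C)V(C) syllable (at most one coda consonant is licensed; onsets are limited to one consonant).
Epenthesis after each stranded consonant: /f/ → /fɪ/, /z/ → /zɪ/, /x/ → /xɪ/.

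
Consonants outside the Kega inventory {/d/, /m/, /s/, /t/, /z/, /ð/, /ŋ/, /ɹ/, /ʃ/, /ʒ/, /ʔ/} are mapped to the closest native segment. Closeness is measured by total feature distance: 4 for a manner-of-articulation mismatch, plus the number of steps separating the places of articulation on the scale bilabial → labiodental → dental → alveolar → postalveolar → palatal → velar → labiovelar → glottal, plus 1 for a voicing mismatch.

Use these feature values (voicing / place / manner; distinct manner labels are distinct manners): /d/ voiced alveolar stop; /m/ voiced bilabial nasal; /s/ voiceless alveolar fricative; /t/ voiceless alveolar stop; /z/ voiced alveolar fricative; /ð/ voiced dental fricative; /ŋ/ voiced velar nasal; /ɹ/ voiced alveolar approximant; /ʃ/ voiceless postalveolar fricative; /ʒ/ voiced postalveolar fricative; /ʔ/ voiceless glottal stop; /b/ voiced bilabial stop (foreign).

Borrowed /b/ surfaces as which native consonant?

d

/d/ is closest: same manner (stop), place distance 3 (bilabial→alveolar), same voicing; total 3. Next closest is /m/ at distance 4.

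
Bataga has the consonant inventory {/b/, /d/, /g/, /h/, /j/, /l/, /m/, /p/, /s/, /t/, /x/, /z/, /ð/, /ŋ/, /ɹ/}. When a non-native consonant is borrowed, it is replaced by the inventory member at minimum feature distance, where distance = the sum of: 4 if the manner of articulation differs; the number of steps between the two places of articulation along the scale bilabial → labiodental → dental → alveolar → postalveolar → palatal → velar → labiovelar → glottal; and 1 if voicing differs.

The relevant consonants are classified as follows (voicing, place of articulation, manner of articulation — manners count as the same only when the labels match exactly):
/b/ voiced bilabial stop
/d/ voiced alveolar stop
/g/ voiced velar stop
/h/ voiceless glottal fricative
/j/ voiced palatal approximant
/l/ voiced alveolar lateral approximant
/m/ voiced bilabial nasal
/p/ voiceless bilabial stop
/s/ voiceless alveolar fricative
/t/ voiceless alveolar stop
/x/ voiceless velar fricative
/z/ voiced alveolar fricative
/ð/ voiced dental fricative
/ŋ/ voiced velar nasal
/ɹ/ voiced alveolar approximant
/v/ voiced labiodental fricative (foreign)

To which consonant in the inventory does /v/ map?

/ð/ is closest: same manner (fricative), place distance 1 (labiodental→dental), same voicing; total 1. Next closest is /z/ at distance 2.

ð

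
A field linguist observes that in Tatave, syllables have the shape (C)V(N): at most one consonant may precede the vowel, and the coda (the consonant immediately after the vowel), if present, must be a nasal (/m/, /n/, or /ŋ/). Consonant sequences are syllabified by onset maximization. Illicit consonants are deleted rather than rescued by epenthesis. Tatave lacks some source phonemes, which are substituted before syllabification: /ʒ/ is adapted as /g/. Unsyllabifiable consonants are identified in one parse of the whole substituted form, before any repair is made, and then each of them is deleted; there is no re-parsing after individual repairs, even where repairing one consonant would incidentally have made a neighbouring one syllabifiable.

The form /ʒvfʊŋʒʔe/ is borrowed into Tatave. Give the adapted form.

Substitution: /ʒ/ → /g/, giving /gvfʊŋgʔe/.
The consonants /g/, /v/, /g/ cannot be parsed into a legal (C)V(N) syllable (only a nasal (/m/, /n/, or /ŋ/) is licensed in coda position; onsets are limited to one consonant).
Deletion applies to /g/, /v/, /g/.

fʊŋʔe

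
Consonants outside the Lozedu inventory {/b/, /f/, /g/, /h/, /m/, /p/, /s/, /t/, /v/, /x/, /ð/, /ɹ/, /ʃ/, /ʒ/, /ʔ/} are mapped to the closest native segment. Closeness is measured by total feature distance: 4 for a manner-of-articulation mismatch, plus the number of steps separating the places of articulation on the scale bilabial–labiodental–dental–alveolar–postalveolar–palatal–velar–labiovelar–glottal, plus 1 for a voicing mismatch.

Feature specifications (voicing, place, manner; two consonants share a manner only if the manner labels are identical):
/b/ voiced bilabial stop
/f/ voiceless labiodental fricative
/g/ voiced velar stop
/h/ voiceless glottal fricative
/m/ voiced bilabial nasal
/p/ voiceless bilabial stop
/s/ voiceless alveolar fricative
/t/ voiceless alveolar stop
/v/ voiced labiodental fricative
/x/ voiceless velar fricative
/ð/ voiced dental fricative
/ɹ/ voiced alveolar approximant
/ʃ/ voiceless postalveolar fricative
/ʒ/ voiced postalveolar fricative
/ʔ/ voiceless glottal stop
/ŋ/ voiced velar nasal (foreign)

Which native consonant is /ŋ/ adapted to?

g

/g/ is closest: manner differs (nasal→stop, +4), place distance 0 (velar→velar), same voicing; total 4. Next closest is /x/ at distance 5.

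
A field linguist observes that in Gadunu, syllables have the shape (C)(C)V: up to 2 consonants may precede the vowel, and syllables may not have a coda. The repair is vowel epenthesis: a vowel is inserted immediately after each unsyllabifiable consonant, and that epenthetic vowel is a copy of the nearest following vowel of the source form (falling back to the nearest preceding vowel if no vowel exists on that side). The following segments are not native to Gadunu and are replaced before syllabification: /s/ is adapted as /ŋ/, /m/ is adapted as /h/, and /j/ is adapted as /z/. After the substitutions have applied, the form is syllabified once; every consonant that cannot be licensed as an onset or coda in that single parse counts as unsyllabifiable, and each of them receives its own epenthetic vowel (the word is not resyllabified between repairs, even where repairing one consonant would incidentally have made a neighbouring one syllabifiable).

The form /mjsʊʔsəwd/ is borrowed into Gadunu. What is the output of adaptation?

hʊzŋʊʔŋəwədə

Substitution: /m/ → /h/, /j/ → /z/, /s/ → /ŋ/, giving /hzŋʊʔŋəwd/.
Under (C)(C)V, the unsyllabifiable consonants are /h/, /w/, /d/ (no codas are permitted; onsets may contain at most 2 consonants).
Epenthesis after each stranded consonant: /h/ → /hʊ/, /w/ → /wə/, /d/ → /də/.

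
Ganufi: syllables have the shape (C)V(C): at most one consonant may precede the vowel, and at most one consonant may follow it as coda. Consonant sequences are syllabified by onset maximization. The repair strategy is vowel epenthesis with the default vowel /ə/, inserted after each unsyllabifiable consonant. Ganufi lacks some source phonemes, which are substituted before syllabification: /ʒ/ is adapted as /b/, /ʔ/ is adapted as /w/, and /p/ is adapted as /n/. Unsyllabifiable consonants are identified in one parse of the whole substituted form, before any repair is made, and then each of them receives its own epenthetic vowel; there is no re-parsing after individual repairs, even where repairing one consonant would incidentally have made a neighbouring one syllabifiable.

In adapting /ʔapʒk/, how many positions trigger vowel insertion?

2

After substitution the input is /wanbk/.
The unsyllabifiable consonants are /b/, /k/; each receives one epenthetic vowel.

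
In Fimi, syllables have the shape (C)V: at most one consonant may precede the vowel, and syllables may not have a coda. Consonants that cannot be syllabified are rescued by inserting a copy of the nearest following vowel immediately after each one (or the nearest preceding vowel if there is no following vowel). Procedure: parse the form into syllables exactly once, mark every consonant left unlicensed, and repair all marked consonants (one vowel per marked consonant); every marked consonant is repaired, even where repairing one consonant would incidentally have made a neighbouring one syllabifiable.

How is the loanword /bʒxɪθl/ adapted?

The consonants /b/, /ʒ/, /θ/, /l/ cannot be parsed into a legal (C)V syllable (no codas are permitted; onsets are limited to one consonant).
Inserting the epenthetic vowel yields /b/ → /bɪ/, /ʒ/ → /ʒɪ/, /θ/ → /θɪ/, /l/ → /lɪ/.

bɪʒɪxɪθɪlɪ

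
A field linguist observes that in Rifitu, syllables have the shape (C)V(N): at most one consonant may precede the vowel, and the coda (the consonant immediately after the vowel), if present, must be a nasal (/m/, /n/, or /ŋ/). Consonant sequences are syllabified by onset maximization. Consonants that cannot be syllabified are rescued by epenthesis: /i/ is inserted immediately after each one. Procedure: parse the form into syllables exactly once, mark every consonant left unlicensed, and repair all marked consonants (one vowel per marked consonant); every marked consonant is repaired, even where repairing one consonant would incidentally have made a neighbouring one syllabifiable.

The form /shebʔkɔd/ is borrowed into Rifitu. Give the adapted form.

sihebiʔikɔdi

Syllabifying with onset maximization leaves /s/, /b/, /ʔ/, /d/ stranded (only a nasal (/m/, /n/, or /ŋ/) is licensed in coda position; onsets are limited to one consonant).
Inserting the epenthetic vowel yields /s/ → /si/, /b/ → /bi/, /ʔ/ → /ʔi/, /d/ → /di/.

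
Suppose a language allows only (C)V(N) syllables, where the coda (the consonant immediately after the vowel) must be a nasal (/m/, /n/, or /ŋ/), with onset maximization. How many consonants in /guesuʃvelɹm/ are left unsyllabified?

Syllabifying with onset maximization leaves /ʃ/, /l/, /ɹ/, /m/ stranded (only a nasal (/m/, /n/, or /ŋ/) is licensed in coda position; onsets are limited to one consonant).

4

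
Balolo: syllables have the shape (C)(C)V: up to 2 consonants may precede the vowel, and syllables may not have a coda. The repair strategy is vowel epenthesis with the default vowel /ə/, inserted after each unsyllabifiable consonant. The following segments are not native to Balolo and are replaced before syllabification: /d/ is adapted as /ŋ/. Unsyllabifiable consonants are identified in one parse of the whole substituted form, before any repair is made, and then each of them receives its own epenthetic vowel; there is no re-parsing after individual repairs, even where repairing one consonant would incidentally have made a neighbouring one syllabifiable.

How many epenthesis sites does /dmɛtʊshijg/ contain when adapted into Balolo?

2

After substitution the input is /ŋmɛtʊshijg/.
The unsyllabifiable consonants are /j/, /g/; each receives one epenthetic vowel.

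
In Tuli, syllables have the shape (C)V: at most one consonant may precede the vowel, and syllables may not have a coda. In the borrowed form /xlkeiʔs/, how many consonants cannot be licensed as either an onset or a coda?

4

Under (C)V, the unsyllabifiable consonants are /x/, /l/, /ʔ/, /s/ (no codas are permitted; onsets are limited to one consonant).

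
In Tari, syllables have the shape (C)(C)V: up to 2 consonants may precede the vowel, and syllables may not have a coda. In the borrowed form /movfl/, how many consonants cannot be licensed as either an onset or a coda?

Under (C)(C)V, the unsyllabifiable consonants are /v/, /f/, /l/ (no codas are permitted; onsets may contain at most 2 consonants).

3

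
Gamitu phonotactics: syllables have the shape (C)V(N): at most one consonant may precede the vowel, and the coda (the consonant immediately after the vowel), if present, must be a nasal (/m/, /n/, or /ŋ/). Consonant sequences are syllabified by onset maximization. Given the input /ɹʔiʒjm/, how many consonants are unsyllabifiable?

4

The consonants /ɹ/, /ʒ/, /j/, /m/ cannot be parsed into a legal (C)V(N) syllable (only a nasal (/m/, /n/, or /ŋ/) is licensed in coda position; onsets are limited to one consonant).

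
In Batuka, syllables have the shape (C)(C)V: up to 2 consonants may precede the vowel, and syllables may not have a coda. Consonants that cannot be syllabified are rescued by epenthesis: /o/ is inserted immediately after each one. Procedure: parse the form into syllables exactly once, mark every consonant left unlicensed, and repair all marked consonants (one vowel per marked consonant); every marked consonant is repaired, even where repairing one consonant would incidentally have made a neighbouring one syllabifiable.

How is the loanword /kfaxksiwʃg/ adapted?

kfaxoksiwoʃogo

Under (C)(C)V, the unsyllabifiable consonants are /x/, /w/, /ʃ/, /g/ (no codas are permitted; onsets may contain at most 2 consonants).
Inserting the epenthetic vowel yields /x/ → /xo/, /w/ → /wo/, /ʃ/ → /ʃo/, /g/ → /go/.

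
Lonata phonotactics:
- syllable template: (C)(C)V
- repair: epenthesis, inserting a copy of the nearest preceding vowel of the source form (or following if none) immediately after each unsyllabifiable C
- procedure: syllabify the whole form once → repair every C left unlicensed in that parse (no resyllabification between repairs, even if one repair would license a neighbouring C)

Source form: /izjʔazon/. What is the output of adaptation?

The consonants /z/, /n/ cannot be parsed into a legal (C)(C)V syllable (no codas are permitted; onsets may contain at most 2 consonants).
Epenthesis after each stranded consonant: /z/ → /zi/, /n/ → /no/.

izijʔazono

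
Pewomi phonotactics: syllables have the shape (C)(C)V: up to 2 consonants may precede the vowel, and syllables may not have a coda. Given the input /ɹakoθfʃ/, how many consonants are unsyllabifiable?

Syllabifying with onset maximization leaves /θ/, /f/, /ʃ/ stranded (no codas are permitted; onsets may contain at most 2 consonants).

3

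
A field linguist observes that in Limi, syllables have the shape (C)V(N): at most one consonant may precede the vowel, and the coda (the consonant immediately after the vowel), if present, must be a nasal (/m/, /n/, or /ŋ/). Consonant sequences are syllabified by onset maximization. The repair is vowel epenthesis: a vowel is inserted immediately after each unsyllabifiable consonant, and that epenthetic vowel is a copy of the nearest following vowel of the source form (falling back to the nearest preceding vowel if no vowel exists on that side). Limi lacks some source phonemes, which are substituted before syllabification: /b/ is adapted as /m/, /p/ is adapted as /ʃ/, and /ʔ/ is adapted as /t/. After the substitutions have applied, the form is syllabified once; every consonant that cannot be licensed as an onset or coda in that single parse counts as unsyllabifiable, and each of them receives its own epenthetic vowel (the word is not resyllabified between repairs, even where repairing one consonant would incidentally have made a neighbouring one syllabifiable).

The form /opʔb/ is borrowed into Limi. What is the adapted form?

oʃotomo

Substitution: /p/ → /ʃ/, /ʔ/ → /t/, /b/ → /m/, giving /oʃtm/.
The consonants /ʃ/, /t/, /m/ cannot be parsed into a legal (C)V(N) syllable (only a nasal (/m/, /n/, or /ŋ/) is licensed in coda position; onsets are limited to one consonant).
Inserting the epenthetic vowel yields /ʃ/ → /ʃo/, /t/ → /to/, /m/ → /mo/.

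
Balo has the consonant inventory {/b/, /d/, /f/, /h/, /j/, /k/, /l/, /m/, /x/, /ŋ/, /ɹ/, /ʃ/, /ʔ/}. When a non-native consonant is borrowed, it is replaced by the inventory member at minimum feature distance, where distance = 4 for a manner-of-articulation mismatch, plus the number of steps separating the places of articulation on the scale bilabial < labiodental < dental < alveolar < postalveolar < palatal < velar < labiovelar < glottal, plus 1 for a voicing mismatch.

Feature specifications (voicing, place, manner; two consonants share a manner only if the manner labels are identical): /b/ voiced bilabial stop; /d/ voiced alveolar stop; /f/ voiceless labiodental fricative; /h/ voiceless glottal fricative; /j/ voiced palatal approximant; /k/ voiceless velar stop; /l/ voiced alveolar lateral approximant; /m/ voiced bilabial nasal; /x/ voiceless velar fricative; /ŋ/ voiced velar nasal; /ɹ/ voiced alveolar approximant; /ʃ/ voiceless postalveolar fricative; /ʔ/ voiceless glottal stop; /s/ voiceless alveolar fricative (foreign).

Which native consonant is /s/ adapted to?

/ʃ/ is closest: same manner (fricative), place distance 1 (alveolar→postalveolar), same voicing; total 1. Next closest is /f/ at distance 2.

ʃ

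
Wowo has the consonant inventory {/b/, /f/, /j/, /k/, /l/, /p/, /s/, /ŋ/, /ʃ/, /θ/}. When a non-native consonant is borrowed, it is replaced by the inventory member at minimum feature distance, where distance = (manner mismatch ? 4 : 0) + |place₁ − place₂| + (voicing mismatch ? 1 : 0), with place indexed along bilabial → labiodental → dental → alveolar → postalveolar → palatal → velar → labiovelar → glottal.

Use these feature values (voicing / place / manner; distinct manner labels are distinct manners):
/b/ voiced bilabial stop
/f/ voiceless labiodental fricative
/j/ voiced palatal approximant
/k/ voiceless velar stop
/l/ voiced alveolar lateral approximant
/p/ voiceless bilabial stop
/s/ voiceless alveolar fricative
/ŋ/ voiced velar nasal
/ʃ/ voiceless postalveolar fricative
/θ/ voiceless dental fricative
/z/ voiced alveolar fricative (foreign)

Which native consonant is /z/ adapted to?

s

/s/ is closest: same manner (fricative), place distance 0 (alveolar→alveolar), voicing differs (+1); total 1. Next closest is /ʃ/ at distance 2.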